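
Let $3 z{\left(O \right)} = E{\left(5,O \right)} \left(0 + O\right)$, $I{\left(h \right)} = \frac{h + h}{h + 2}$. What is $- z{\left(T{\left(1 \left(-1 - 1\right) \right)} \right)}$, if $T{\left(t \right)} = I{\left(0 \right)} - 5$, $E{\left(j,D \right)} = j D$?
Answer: $- \frac{125}{3} \approx -41.667$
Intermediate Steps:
$I{\left(h \right)} = \frac{2 h}{2 + h}$
$E{\left(j,D \right)} = D j$
$T{\left(t \right)} = -5$ ($T{\left(t \right)} = 2 \cdot 0 \frac{1}{2 + 0} - 5 = 2 \cdot 0 \cdot \frac{1}{2} - 5 = 0 - 5 = -5$)
$z{\left(O \right)} = \frac{5 O^{2}}{3}$ ($z{\left(O \right)} = \frac{O 5 \left(0 + O\right)}{3} = \frac{5 O O}{3} = \frac{5 O^{2}}{3}$)
$- z{\left(T{\left(1 \left(-1 - 1\right) \right)} \right)} = - \frac{5 \left(-5\right)^{2}}{3} = - \frac{5 \cdot 25}{3} = \left(-1\right) \frac{125}{3} = - \frac{125}{3}$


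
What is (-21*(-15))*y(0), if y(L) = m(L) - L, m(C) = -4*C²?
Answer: 0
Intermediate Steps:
y(L) = -L - 4*L² (y(L) = -4*L² - L = -L - 4*L²)
(-21*(-15))*y(0) = (-21*(-15))*(0*(-1 - 4*0)) = 315*(0*(-1 + 0)) = 315*(0*(-1)) = 315*0 = 0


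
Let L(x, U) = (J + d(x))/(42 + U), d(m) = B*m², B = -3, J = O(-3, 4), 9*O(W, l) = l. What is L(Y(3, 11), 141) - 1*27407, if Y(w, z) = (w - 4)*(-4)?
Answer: -45139757/1647 ≈ -27407.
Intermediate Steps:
Y(w, z) = 16 - 4*w (Y(w, z) = (-4 + w)*(-4) = 16 - 4*w)
O(W, l) = l/9
J = 4/9 (J = (⅑)*4 = 4/9 ≈ 0.44444)
d(m) = -3*m²
L(x, U) = (4/9 - 3*x²)/(42 + U)
L(Y(3, 11), 141) - 1*27407 = (4 - 27*(16 - 4*3)²)/(9*(42 + 141)) - 1*27407 = (⅑)*(4 - 27*(16 - 12)²)/183 - 27407 = (⅑)*(1/183)*(4 - 27*4²) - 27407 = (⅑)*(1/183)*(4 - 27*16) - 27407 = (⅑)*(1/183)*(4 - 432) - 27407 = (⅑)*(1/183)*(-428) - 27407 = -428/1647 - 27407 = -45139757/1647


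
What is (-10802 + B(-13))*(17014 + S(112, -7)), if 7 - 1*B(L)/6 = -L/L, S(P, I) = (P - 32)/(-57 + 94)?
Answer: -6770696892/37 ≈ -1.8299e+8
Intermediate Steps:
S(P, I) = -32/37 + P/37 (S(P, I) = (-32 + P)/37 = (-32 + P)*(1/37) = -32/37 + P/37)
B(L) = 48 (B(L) = 42 - (-6)*L/L = 42 - (-6) = 42 - 6*(-1) = 42 + 6 = 48)
(-10802 + B(-13))*(17014 + S(112, -7)) = (-10802 + 48)*(17014 + (-32/37 + (1/37)*112)) = -10754*(17014 + (-32/37 + 112/37)) = -10754*(17014 + 80/37) = -10754*629598/37 = -6770696892/37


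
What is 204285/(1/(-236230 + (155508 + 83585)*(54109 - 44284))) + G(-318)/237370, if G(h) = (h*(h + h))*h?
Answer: 56949256371394328943/118685 ≈ 4.7984e+14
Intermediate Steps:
G(h) = 2*h³ (G(h) = (h*(2*h))*h = (2*h²)*h = 2*h³)
204285/(1/(-236230 + (155508 + 83585)*(54109 - 44284))) + G(-318)/237370 = 204285/(1/(-236230 + (155508 + 83585)*(54109 - 44284))) + (2*(-318)³)/237370 = 204285/(1/(-236230 + 239093*9825)) + (2*(-32157432))*(1/237370) = 204285/(1/(-236230 + 2349088725)) - 64314864*1/237370 = 204285/(1/2348852495) - 32157432/118685 = 204285*2348852495 - 32157432/118685 = 479835331941075 - 32157432/118685 = 56949256371394328943/118685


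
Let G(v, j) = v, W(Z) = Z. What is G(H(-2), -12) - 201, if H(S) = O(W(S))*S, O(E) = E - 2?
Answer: -193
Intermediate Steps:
O(E) = -2 + E
H(S) = S*(-2 + S) (H(S) = (-2 + S)*S = S*(-2 + S))
G(H(-2), -12) - 201 = -2*(-2 - 2) - 201 = -2*(-4) - 201 = 8 - 201 = -193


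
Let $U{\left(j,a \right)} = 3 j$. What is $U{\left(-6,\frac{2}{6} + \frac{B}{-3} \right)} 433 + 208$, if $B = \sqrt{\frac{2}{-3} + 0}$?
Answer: $-7586$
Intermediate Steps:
$B = \frac{i \sqrt{6}}{3}$ ($B = \sqrt{2 \left(- \frac{1}{3}\right) + 0} = \sqrt{- \frac{2}{3} + 0} = \sqrt{- \frac{2}{3}} = \frac{i \sqrt{6}}{3} \approx 0.8165 i$)
$U{\left(-6,\frac{2}{6} + \frac{B}{-3} \right)} 433 + 208 = 3 \left(-6\right) 433 + 208 = \left(-18\right) 433 + 208 = -7794 + 208 = -7586$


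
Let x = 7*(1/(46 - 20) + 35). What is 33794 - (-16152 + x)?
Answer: 1292219/26 ≈ 49701.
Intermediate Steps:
x = 6377/26 (x = 7*(1/26 + 35) = 7*(911/26) = 6377/26 ≈ 245.27)
33794 - (-16152 + x) = 33794 - (-16152 + 6377/26) = 33794 - 1*(-413575/26) = 33794 + 413575/26 = 1292219/26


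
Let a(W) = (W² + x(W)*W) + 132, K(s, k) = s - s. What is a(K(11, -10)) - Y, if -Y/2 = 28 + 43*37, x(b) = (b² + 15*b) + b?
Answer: 3370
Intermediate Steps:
K(s, k) = 0
x(b) = b² + 16*b
Y = -3238 (Y = -2*(28 + 43*37) = -2*(28 + 1591) = -2*1619 = -3238)
a(W) = 132 + W² + W²*(16 + W) (a(W) = (W² + (W*(16 + W))*W) + 132 = (W² + W²*(16 + W)) + 132 = 132 + W² + W²*(16 + W))
a(K(11, -10)) - Y = (132 + 0³ + 17*0²) - 1*(-3238) = (132 + 0 + 17*0) + 3238 = (132 + 0 + 0) + 3238 = 132 + 3238 = 3370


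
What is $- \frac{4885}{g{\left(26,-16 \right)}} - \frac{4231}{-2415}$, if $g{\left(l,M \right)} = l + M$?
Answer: $- \frac{2350993}{4830} \approx -486.75$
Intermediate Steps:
$g{\left(l,M \right)} = M + l$
$- \frac{4885}{g{\left(26,-16 \right)}} - \frac{4231}{-2415} = - \frac{4885}{-16 + 26} - \frac{4231}{-2415} = - \frac{4885}{10} - - \frac{4231}{2415} = \left(-4885\right) \frac{1}{10} + \frac{4231}{2415} = - \frac{977}{2} + \frac{4231}{2415} = - \frac{2350993}{4830}$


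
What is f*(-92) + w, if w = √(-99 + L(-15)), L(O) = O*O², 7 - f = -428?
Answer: -40020 + 3*I*√386 ≈ -40020.0 + 58.941*I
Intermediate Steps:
f = 435 (f = 7 - 1*(-428) = 7 + 428 = 435)
L(O) = O³
w = 3*I*√386 (w = √(-99 + (-15)³) = √(-99 - 3375) = √(-3474) = 3*I*√386 ≈ 58.941*I)
f*(-92) + w = 435*(-92) + 3*I*√386 = -40020 + 3*I*√386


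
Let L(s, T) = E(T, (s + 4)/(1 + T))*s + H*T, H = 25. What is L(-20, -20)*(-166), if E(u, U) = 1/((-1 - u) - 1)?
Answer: 748660/9 ≈ 83185.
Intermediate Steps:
E(u, U) = 1/(-2 - u)
L(s, T) = 25*T - s/(2 + T) (L(s, T) = (-1/(2 + T))*s + 25*T = -s/(2 + T) + 25*T = 25*T - s/(2 + T))
L(-20, -20)*(-166) = ((-1*(-20) + 25*(-20)*(2 - 20))/(2 - 20))*(-166) = ((20 + 25*(-20)*(-18))/(-18))*(-166) = -(20 + 9000)/18*(-166) = -1/18*9020*(-166) = -4510/9*(-166) = 748660/9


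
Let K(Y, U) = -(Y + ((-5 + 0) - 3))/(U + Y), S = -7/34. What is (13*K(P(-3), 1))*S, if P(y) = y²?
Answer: 91/340 ≈ 0.26765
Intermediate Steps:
S = -7/34 (S = -7*1/34 = -7/34 ≈ -0.20588)
K(Y, U) = -(-8 + Y)/(U + Y) (K(Y, U) = -(Y + (-5 - 3))/(U + Y) = -(Y - 8)/(U + Y) = -(-8 + Y)/(U + Y))
(13*K(P(-3), 1))*S = (13*((8 - 1*(-3)²)/(1 + (-3)²)))*(-7/34) = (13*((8 - 1*9)/(1 + 9)))*(-7/34) = (13*((8 - 9)/10))*(-7/34) = (13*((⅒)*(-1)))*(-7/34) = (13*(-⅒))*(-7/34) = -13/10*(-7/34) = 91/340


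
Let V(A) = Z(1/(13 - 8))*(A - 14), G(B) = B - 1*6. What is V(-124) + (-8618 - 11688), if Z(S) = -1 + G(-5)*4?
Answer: -14096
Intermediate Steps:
G(B) = -6 + B (G(B) = B - 6 = -6 + B)
Z(S) = -45 (Z(S) = -1 + (-6 - 5)*4 = -1 - 11*4 = -1 - 44 = -45)
V(A) = 630 - 45*A (V(A) = -45*(A - 14) = -45*(-14 + A) = 630 - 45*A)
V(-124) + (-8618 - 11688) = (630 - 45*(-124)) + (-8618 - 11688) = (630 + 5580) - 20306 = 6210 - 20306 = -14096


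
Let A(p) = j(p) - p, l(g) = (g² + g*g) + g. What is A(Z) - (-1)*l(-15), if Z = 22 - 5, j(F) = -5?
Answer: 413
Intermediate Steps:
l(g) = g + 2*g² (l(g) = (g² + g²) + g = 2*g² + g = g + 2*g²)
Z = 17
A(p) = -5 - p
A(Z) - (-1)*l(-15) = (-5 - 1*17) - (-1)*(-15*(1 + 2*(-15))) = (-5 - 17) - (-1)*(-15*(1 - 30)) = -22 - (-1)*(-15*(-29)) = -22 - (-1)*435 = -22 - 1*(-435) = -22 + 435 = 413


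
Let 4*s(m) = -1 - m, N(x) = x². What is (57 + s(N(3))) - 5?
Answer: 99/2 ≈ 49.500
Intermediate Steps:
s(m) = -¼ - m/4 (s(m) = (-1 - m)/4 = -¼ - m/4)
(57 + s(N(3))) - 5 = (57 + (-¼ - ¼*3²)) - 5 = (57 + (-¼ - ¼*9)) - 5 = (57 + (-¼ - 9/4)) - 5 = (57 - 5/2) - 5 = 109/2 - 5 = 99/2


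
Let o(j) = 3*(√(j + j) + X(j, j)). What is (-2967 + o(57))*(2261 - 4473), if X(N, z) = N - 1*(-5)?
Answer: 6151572 - 6636*√114 ≈ 6.0807e+6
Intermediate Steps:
X(N, z) = 5 + N (X(N, z) = N + 5 = 5 + N)
o(j) = 15 + 3*j + 3*√2*√j (o(j) = 3*(√(j + j) + (5 + j)) = 3*(√(2*j) + (5 + j)) = 3*(√2*√j + (5 + j)) = 3*(5 + j + √2*√j) = 15 + 3*j + 3*√2*√j)
(-2967 + o(57))*(2261 - 4473) = (-2967 + (15 + 3*57 + 3*√2*√57))*(2261 - 4473) = (-2967 + (15 + 171 + 3*√114))*(-2212) = (-2967 + (186 + 3*√114))*(-2212) = (-2781 + 3*√114)*(-2212) = 6151572 - 6636*√114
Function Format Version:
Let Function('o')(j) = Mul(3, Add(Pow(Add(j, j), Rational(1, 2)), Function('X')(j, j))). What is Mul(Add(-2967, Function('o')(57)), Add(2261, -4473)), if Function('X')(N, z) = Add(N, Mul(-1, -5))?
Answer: Add(6151572, Mul(-6636, Pow(114, Rational(1, 2)))) ≈ 6.0807e+6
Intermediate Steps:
Function('X')(N, z) = Add(5, N) (Function('X')(N, z) = Add(N, 5) = Add(5, N))
Function('o')(j) = Add(15, Mul(3, j), Mul(3, Pow(2, Rational(1, 2)), Pow(j, Rational(1, 2)))) (Function('o')(j) = Mul(3, Add(Pow(Add(j, j), Rational(1, 2)), Add(5, j))) = Mul(3, Add(Pow(Mul(2, j), Rational(1, 2)), Add(5, j))) = Mul(3, Add(Mul(Pow(2, Rational(1, 2)), Pow(j, Rational(1, 2))), Add(5, j))) = Mul(3, Add(5, j, Mul(Pow(2, Rational(1, 2)), Pow(j, Rational(1, 2))))) = Add(15, Mul(3, j), Mul(3, Pow(2, Rational(1, 2)), Pow(j, Rational(1, 2)))))
Mul(Add(-2967, Function('o')(57)), Add(2261, -4473)) = Mul(Add(-2967, Add(15, Mul(3, 57), Mul(3, Pow(2, Rational(1, 2)), Pow(57, Rational(1, 2))))), Add(2261, -4473)) = Mul(Add(-2967, Add(15, 171, Mul(3, Pow(114, Rational(1, 2))))), -2212) = Mul(Add(-2967, Add(186, Mul(3, Pow(114, Rational(1, 2))))), -2212) = Mul(Add(-2781, Mul(3, Pow(114, Rational(1, 2)))), -2212) = Add(6151572, Mul(-6636, Pow(114, Rational(1, 2))))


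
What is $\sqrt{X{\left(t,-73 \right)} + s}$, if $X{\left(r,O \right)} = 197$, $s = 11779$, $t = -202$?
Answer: $2 \sqrt{2994} \approx 109.43$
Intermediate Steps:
$\sqrt{X{\left(t,-73 \right)} + s} = \sqrt{197 + 11779} = \sqrt{11976} = 2 \sqrt{2994}$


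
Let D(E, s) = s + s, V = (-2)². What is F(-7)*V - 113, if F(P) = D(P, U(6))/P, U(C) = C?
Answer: -839/7 ≈ -119.86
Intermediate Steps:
V = 4
D(E, s) = 2*s
F(P) = 12/P (F(P) = (2*6)/P = 12/P)
F(-7)*V - 113 = (12/(-7))*4 - 113 = (12*(-⅐))*4 - 113 = -12/7*4 - 113 = -48/7 - 113 = -839/7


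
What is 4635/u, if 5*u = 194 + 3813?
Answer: 23175/4007 ≈ 5.7836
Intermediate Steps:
u = 4007/5 (u = (194 + 3813)/5 = (1/5)*4007 = 4007/5 ≈ 801.40)
4635/u = 4635/(4007/5) = 4635*(5/4007) = 23175/4007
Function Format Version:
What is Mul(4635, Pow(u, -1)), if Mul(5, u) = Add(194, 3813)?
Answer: Rational(23175, 4007) ≈ 5.7836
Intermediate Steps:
u = Rational(4007, 5) (u = Mul(Rational(1, 5), Add(194, 3813)) = Mul(Rational(1, 5), 4007) = Rational(4007, 5) ≈ 801.40)
Mul(4635, Pow(u, -1)) = Mul(4635, Pow(Rational(4007, 5), -1)) = Mul(4635, Rational(5, 4007)) = Rational(23175, 4007)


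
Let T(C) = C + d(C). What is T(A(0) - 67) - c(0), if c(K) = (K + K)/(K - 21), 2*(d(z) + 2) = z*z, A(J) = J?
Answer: 4351/2 ≈ 2175.5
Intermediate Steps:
d(z) = -2 + z²/2 (d(z) = -2 + (z*z)/2 = -2 + z²/2)
c(K) = 2*K/(-21 + K) (c(K) = (2*K)/(-21 + K) = 2*K/(-21 + K))
T(C) = -2 + C + C²/2 (T(C) = C + (-2 + C²/2) = -2 + C + C²/2)
T(A(0) - 67) - c(0) = (-2 + (0 - 67) + (0 - 67)²/2) - 2*0/(-21 + 0) = (-2 - 67 + (½)*(-67)²) - 2*0/(-21) = (-2 - 67 + (½)*4489) - 2*0*(-1)/21 = (-2 - 67 + 4489/2) - 1*0 = 4351/2 + 0 = 4351/2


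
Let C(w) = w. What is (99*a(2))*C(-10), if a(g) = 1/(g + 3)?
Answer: -198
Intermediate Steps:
a(g) = 1/(3 + g)
(99*a(2))*C(-10) = (99/(3 + 2))*(-10) = (99/5)*(-10) = -198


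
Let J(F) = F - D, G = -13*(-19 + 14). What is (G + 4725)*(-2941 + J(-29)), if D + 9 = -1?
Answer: -14178400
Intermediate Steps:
D = -10 (D = -9 - 1 = -10)
G = 65 (G = -13*(-5) = 65)
J(F) = 10 + F (J(F) = F - 1*(-10) = F + 10 = 10 + F)
(G + 4725)*(-2941 + J(-29)) = (65 + 4725)*(-2941 + (10 - 29)) = 4790*(-2941 - 19) = 4790*(-2960) = -14178400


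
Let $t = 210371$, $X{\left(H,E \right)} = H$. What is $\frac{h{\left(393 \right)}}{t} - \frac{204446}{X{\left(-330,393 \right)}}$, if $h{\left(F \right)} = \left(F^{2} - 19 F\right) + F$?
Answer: $\frac{1957188328}{3155565} \approx 620.23$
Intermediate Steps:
$h{\left(F \right)} = F^{2} - 18 F$
$\frac{h{\left(393 \right)}}{t} - \frac{204446}{X{\left(-330,393 \right)}} = \frac{393 \left(-18 + 393\right)}{210371} - \frac{204446}{-330} = 393 \cdot 375 \cdot \frac{1}{210371} - - \frac{9293}{15} = 147375 \cdot \frac{1}{210371} + \frac{9293}{15} = \frac{147375}{210371} + \frac{9293}{15} = \frac{1957188328}{3155565}$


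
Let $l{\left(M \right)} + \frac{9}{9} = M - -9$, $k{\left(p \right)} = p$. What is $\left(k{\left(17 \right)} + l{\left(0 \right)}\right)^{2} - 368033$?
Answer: $-367408$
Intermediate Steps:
$l{\left(M \right)} = 8 + M$ ($l{\left(M \right)} = -1 + \left(M - -9\right) = -1 + \left(M + 9\right) = -1 + \left(9 + M\right) = 8 + M$)
$\left(k{\left(17 \right)} + l{\left(0 \right)}\right)^{2} - 368033 = \left(17 + \left(8 + 0\right)\right)^{2} - 368033 = \left(17 + 8\right)^{2} - 368033 = 25^{2} - 368033 = 625 - 368033 = -367408$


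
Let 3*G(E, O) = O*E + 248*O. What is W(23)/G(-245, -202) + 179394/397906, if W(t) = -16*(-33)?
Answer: -43464195/20094253 ≈ -2.1630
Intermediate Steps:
G(E, O) = 248*O/3 + E*O/3 (G(E, O) = (O*E + 248*O)/3 = (E*O + 248*O)/3 = (248*O + E*O)/3 = 248*O/3 + E*O/3)
W(t) = 528
W(23)/G(-245, -202) + 179394/397906 = 528/(((⅓)*(-202)*(248 - 245))) + 179394/397906 = 528/(((⅓)*(-202)*3)) + 179394*(1/397906) = 528/(-202) + 89697/198953 = 528*(-1/202) + 89697/198953 = -264/101 + 89697/198953 = -43464195/20094253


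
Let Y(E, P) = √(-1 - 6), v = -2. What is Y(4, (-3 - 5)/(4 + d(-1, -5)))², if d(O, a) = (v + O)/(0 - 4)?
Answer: -7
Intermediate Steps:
d(O, a) = ½ - O/4 (d(O, a) = (-2 + O)/(0 - 4) = (-2 + O)/(-4) = (-2 + O)*(-¼) = ½ - O/4)
Y(E, P) = I*√7 (Y(E, P) = √(-7) = I*√7)
Y(4, (-3 - 5)/(4 + d(-1, -5)))² = (I*√7)² = -7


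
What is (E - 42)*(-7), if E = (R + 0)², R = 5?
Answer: 119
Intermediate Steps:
E = 25 (E = (5 + 0)² = 5² = 25)
(E - 42)*(-7) = (25 - 42)*(-7) = -17*(-7) = 119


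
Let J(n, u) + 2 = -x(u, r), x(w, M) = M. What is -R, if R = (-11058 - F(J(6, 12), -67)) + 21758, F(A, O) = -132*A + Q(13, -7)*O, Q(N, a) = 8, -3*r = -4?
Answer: -10796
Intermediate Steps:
r = 4/3 (r = -⅓*(-4) = 4/3 ≈ 1.3333)
J(n, u) = -10/3 (J(n, u) = -2 - 1*4/3 = -2 - 4/3 = -10/3)
F(A, O) = -132*A + 8*O
R = 10796 (R = (-11058 - (-132*(-10/3) + 8*(-67))) + 21758 = (-11058 - (440 - 536)) + 21758 = (-11058 - 1*(-96)) + 21758 = (-11058 + 96) + 21758 = -10962 + 21758 = 10796)
-R = -1*10796 = -10796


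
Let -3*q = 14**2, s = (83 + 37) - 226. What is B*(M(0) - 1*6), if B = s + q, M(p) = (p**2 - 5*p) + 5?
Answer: 514/3 ≈ 171.33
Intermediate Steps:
M(p) = 5 + p**2 - 5*p
s = -106 (s = 120 - 226 = -106)
q = -196/3 (q = -1/3*14**2 = -1/3*196 = -196/3 ≈ -65.333)
B = -514/3 (B = -106 - 196/3 = -514/3 ≈ -171.33)
B*(M(0) - 1*6) = -514*((5 + 0**2 - 5*0) - 1*6)/3 = -514*((5 + 0 + 0) - 6)/3 = -514*(5 - 6)/3 = -514/3*(-1) = 514/3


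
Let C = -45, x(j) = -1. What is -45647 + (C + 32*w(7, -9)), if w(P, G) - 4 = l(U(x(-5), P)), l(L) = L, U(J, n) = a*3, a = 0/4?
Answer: -45564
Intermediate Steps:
a = 0 (a = 0*(1/4) = 0)
U(J, n) = 0 (U(J, n) = 0*3 = 0)
w(P, G) = 4 (w(P, G) = 4 + 0 = 4)
-45647 + (C + 32*w(7, -9)) = -45647 + (-45 + 32*4) = -45647 + (-45 + 128) = -45647 + 83 = -45564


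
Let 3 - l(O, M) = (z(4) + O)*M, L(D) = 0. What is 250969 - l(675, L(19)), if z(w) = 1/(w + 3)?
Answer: 250966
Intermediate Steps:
z(w) = 1/(3 + w)
l(O, M) = 3 - M*(1/7 + O) (l(O, M) = 3 - (1/(3 + 4) + O)*M = 3 - (1/7 + O)*M = 3 - M*(1/7 + O))
250969 - l(675, L(19)) = 250969 - (3 - 1/7*0 - 1*0*675) = 250969 - (3 + 0 + 0) = 250969 - 1*3 = 250969 - 3 = 250966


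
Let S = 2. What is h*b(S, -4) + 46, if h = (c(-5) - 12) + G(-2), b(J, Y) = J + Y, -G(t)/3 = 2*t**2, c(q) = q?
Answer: 128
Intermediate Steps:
G(t) = -6*t**2
h = -41 (h = (-5 - 12) - 6*(-2)**2 = -17 - 6*4 = -17 - 24 = -41)
h*b(S, -4) + 46 = -41*(2 - 4) + 46 = -41*(-2) + 46 = 82 + 46 = 128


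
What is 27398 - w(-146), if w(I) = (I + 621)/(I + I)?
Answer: 8000691/292 ≈ 27400.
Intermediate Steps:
w(I) = (621 + I)/(2*I) (w(I) = (621 + I)/((2*I)) = (621 + I)*(1/(2*I)) = (621 + I)/(2*I))
27398 - w(-146) = 27398 - (621 - 146)/(2*(-146)) = 27398 - (-1)*475/(2*146) = 27398 - 1*(-475/292) = 27398 + 475/292 = 8000691/292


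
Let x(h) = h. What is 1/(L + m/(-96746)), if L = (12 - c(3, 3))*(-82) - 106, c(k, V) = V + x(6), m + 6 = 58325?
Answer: -96746/34112911 ≈ -0.0028361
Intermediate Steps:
m = 58319 (m = -6 + 58325 = 58319)
c(k, V) = 6 + V (c(k, V) = V + 6 = 6 + V)
L = -352 (L = (12 - (6 + 3))*(-82) - 106 = (12 - 1*9)*(-82) - 106 = (12 - 9)*(-82) - 106 = 3*(-82) - 106 = -246 - 106 = -352)
1/(L + m/(-96746)) = 1/(-352 + 58319/(-96746)) = 1/(-352 + 58319*(-1/96746)) = 1/(-352 - 58319/96746) = 1/(-34112911/96746) = -96746/34112911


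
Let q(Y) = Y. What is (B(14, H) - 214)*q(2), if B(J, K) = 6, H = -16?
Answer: -416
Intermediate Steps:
(B(14, H) - 214)*q(2) = (6 - 214)*2 = -208*2 = -416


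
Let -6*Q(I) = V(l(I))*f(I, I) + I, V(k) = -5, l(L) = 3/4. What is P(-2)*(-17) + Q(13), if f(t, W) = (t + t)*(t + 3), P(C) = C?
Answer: 757/2 ≈ 378.50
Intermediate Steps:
l(L) = ¾ (l(L) = 3*(¼) = ¾)
f(t, W) = 2*t*(3 + t) (f(t, W) = (2*t)*(3 + t) = 2*t*(3 + t))
Q(I) = -I/6 + 5*I*(3 + I)/3 (Q(I) = -(-10*I*(3 + I) + I)/6 = -(I - 10*I*(3 + I))/6 = -I/6 + 5*I*(3 + I)/3)
P(-2)*(-17) + Q(13) = -2*(-17) + (⅙)*13*(29 + 10*13) = 34 + (⅙)*13*(29 + 130) = 34 + (⅙)*13*159 = 34 + 689/2 = 757/2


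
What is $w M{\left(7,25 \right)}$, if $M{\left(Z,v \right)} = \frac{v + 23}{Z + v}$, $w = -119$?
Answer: $- \frac{357}{2} \approx -178.5$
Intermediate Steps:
$M{\left(Z,v \right)} = \frac{23 + v}{Z + v}$
$w M{\left(7,25 \right)} = - 119 \frac{23 + 25}{7 + 25} = - 119 \cdot \frac{1}{32} \cdot 48 = \left(-119\right) \frac{3}{2} = - \frac{357}{2}$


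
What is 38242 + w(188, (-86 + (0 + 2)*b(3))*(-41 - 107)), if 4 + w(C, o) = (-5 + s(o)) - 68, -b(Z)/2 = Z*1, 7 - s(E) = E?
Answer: 23668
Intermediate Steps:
s(E) = 7 - E
b(Z) = -2*Z
w(C, o) = -70 - o (w(C, o) = -4 + ((-5 + (7 - o)) - 68) = -4 + ((2 - o) - 68) = -4 + (-66 - o) = -70 - o)
38242 + w(188, (-86 + (0 + 2)*b(3))*(-41 - 107)) = 38242 + (-70 - (-86 + (0 + 2)*(-2*3))*(-41 - 107)) = 38242 + (-70 - (-86 + 2*(-6))*(-148)) = 38242 + (-70 - (-86 - 12)*(-148)) = 38242 + (-70 - (-98)*(-148)) = 38242 + (-70 - 1*14504) = 38242 + (-70 - 14504) = 38242 - 14574 = 23668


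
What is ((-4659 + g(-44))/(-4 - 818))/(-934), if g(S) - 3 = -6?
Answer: -777/127958 ≈ -0.0060723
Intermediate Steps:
g(S) = -3 (g(S) = 3 - 6 = -3)
((-4659 + g(-44))/(-4 - 818))/(-934) = ((-4659 - 3)/(-4 - 818))/(-934) = -4662/(-822)*(-1/934) = -4662*(-1/822)*(-1/934) = (777/137)*(-1/934) = -777/127958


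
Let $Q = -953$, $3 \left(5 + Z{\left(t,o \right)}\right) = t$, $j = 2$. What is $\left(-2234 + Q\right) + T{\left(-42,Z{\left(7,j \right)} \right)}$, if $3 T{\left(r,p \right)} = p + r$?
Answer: $- \frac{28817}{9} \approx -3201.9$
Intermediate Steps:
$Z{\left(t,o \right)} = -5 + \frac{t}{3}$
$T{\left(r,p \right)} = \frac{p}{3} + \frac{r}{3}$ ($T{\left(r,p \right)} = \frac{p + r}{3} = \frac{p}{3} + \frac{r}{3}$)
$\left(-2234 + Q\right) + T{\left(-42,Z{\left(7,j \right)} \right)} = \left(-2234 - 953\right) + \left(\frac{-5 + \frac{1}{3} \cdot 7}{3} + \frac{1}{3} \left(-42\right)\right) = -3187 - \left(14 - \frac{-5 + \frac{7}{3}}{3}\right) = -3187 + \left(\frac{1}{3} \left(- \frac{8}{3}\right) - 14\right) = -3187 - \frac{134}{9} = - \frac{28817}{9}$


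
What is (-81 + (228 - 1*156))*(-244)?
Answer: 2196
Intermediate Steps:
(-81 + (228 - 1*156))*(-244) = (-81 + (228 - 156))*(-244) = (-81 + 72)*(-244) = -9*(-244) = 2196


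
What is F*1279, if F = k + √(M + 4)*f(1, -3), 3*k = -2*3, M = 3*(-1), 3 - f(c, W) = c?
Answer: 0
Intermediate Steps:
f(c, W) = 3 - c
M = -3
k = -2 (k = (-2*3)/3 = (⅓)*(-6) = -2)
F = 0 (F = -2 + √(-3 + 4)*(3 - 1*1) = -2 + √1*(3 - 1) = -2 + 1*2 = -2 + 2 = 0)
F*1279 = 0*1279 = 0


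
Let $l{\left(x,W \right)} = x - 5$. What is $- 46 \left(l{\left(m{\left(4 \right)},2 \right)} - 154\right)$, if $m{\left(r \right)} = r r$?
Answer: $6578$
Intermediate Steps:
$m{\left(r \right)} = r^{2}$
$l{\left(x,W \right)} = -5 + x$ ($l{\left(x,W \right)} = x - 5 = -5 + x$)
$- 46 \left(l{\left(m{\left(4 \right)},2 \right)} - 154\right) = - 46 \left(\left(-5 + 4^{2}\right) - 154\right) = - 46 \left(\left(-5 + 16\right) - 154\right) = - 46 \left(11 - 154\right) = \left(-46\right) \left(-143\right) = 6578$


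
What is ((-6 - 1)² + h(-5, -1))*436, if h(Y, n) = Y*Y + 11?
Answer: 37060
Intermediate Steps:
h(Y, n) = 11 + Y² (h(Y, n) = Y² + 11 = 11 + Y²)
((-6 - 1)² + h(-5, -1))*436 = ((-6 - 1)² + (11 + (-5)²))*436 = ((-7)² + (11 + 25))*436 = (49 + 36)*436 = 85*436 = 37060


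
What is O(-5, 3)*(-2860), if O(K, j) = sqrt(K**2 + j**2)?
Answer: -2860*sqrt(34) ≈ -16677.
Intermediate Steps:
O(-5, 3)*(-2860) = sqrt((-5)**2 + 3**2)*(-2860) = sqrt(25 + 9)*(-2860) = sqrt(34)*(-2860) = -2860*sqrt(34)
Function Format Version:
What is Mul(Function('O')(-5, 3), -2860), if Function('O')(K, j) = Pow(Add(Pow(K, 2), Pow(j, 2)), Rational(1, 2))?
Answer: Mul(-2860, Pow(34, Rational(1, 2))) ≈ -16677.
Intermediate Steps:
Mul(Function('O')(-5, 3), -2860) = Mul(Pow(Add(Pow(-5, 2), Pow(3, 2)), Rational(1, 2)), -2860) = Mul(Pow(Add(25, 9), Rational(1, 2)), -2860) = Mul(Pow(34, Rational(1, 2)), -2860) = Mul(-2860, Pow(34, Rational(1, 2)))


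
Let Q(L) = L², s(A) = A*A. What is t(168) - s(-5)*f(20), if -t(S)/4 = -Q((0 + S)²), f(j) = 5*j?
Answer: 3186374204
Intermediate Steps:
s(A) = A²
t(S) = 4*S⁴ (t(S) = -(-4)*((0 + S)²)² = -(-4)*(S²)² = -(-4)*S⁴ = 4*S⁴)
t(168) - s(-5)*f(20) = 4*168⁴ - (-5)²*5*20 = 4*796594176 - 25*100 = 3186376704 - 1*2500 = 3186376704 - 2500 = 3186374204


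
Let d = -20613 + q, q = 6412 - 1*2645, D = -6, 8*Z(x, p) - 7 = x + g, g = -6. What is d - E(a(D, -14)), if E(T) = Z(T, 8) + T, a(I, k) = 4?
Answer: -134805/8 ≈ -16851.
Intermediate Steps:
Z(x, p) = 1/8 + x/8 (Z(x, p) = 7/8 + (x - 6)/8 = 7/8 + (-6 + x)/8 = 7/8 + (-3/4 + x/8) = 1/8 + x/8)
q = 3767 (q = 6412 - 2645 = 3767)
d = -16846 (d = -20613 + 3767 = -16846)
E(T) = 1/8 + 9*T/8 (E(T) = (1/8 + T/8) + T = 1/8 + 9*T/8)
d - E(a(D, -14)) = -16846 - (1/8 + (9/8)*4) = -16846 - (1/8 + 9/2) = -16846 - 1*37/8 = -16846 - 37/8 = -134805/8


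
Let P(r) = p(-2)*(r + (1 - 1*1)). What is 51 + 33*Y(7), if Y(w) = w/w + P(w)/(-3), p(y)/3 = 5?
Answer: -1071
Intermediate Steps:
p(y) = 15 (p(y) = 3*5 = 15)
P(r) = 15*r (P(r) = 15*(r + (1 - 1*1)) = 15*(r + (1 - 1)) = 15*(r + 0) = 15*r)
Y(w) = 1 - 5*w (Y(w) = w/w + (15*w)/(-3) = 1 + (15*w)*(-⅓) = 1 - 5*w)
51 + 33*Y(7) = 51 + 33*(1 - 5*7) = 51 + 33*(1 - 35) = 51 + 33*(-34) = 51 - 1122 = -1071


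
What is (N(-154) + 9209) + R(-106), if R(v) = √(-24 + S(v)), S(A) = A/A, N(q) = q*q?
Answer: 32925 + I*√23 ≈ 32925.0 + 4.7958*I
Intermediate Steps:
N(q) = q²
S(A) = 1
R(v) = I*√23 (R(v) = √(-24 + 1) = √(-23) = I*√23)
(N(-154) + 9209) + R(-106) = ((-154)² + 9209) + I*√23 = (23716 + 9209) + I*√23 = 32925 + I*√23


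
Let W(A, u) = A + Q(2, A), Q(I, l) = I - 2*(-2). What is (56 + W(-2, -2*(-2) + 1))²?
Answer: 3600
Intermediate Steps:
Q(I, l) = 4 + I (Q(I, l) = I + 4 = 4 + I)
W(A, u) = 6 + A (W(A, u) = A + (4 + 2) = A + 6 = 6 + A)
(56 + W(-2, -2*(-2) + 1))² = (56 + (6 - 2))² = (56 + 4)² = 60² = 3600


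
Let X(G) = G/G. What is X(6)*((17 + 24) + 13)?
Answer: 54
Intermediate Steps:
X(G) = 1
X(6)*((17 + 24) + 13) = 1*((17 + 24) + 13) = 1*(41 + 13) = 1*54 = 54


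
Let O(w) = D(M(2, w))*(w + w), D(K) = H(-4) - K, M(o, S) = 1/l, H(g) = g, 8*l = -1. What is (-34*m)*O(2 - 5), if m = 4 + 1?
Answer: 4080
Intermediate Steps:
l = -⅛ (l = (⅛)*(-1) = -⅛ ≈ -0.12500)
m = 5
M(o, S) = -8 (M(o, S) = 1/(-⅛) = -8)
D(K) = -4 - K
O(w) = 8*w (O(w) = (-4 - 1*(-8))*(w + w) = (-4 + 8)*(2*w) = 4*(2*w) = 8*w)
(-34*m)*O(2 - 5) = (-34*5)*(8*(2 - 5)) = -1360*(-3) = -170*(-24) = 4080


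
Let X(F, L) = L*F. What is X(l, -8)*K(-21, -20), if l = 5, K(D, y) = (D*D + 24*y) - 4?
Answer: 1720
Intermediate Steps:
K(D, y) = -4 + D² + 24*y (K(D, y) = (D² + 24*y) - 4 = -4 + D² + 24*y)
X(F, L) = F*L
X(l, -8)*K(-21, -20) = (5*(-8))*(-4 + (-21)² + 24*(-20)) = -40*(-4 + 441 - 480) = -40*(-43) = 1720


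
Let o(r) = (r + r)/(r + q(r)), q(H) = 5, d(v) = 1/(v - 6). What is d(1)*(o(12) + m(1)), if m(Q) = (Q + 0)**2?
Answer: -41/85 ≈ -0.48235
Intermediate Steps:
d(v) = 1/(-6 + v)
m(Q) = Q**2
o(r) = 2*r/(5 + r) (o(r) = (r + r)/(r + 5) = (2*r)/(5 + r) = 2*r/(5 + r))
d(1)*(o(12) + m(1)) = (2*12/(5 + 12) + 1**2)/(-6 + 1) = (2*12/17 + 1)/(-5) = -(2*12*(1/17) + 1)/5 = -(24/17 + 1)/5 = -1/5*41/17 = -41/85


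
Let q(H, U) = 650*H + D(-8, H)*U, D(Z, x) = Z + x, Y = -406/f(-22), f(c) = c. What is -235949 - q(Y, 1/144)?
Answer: -392744131/1584 ≈ -2.4794e+5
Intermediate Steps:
Y = 203/11 (Y = -406/(-22) = -406*(-1/22) = 203/11 ≈ 18.455)
q(H, U) = 650*H + U*(-8 + H) (q(H, U) = 650*H + (-8 + H)*U = 650*H + U*(-8 + H))
-235949 - q(Y, 1/144) = -235949 - (650*(203/11) + (-8 + 203/11)/144) = -235949 - (131950/11 + (1/144)*(115/11)) = -235949 - (131950/11 + 115/1584) = -235949 - 1*19000915/1584 = -235949 - 19000915/1584 = -392744131/1584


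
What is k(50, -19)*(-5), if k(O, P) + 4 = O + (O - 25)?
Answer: -355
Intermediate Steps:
k(O, P) = -29 + 2*O (k(O, P) = -4 + (O + (O - 25)) = -4 + (O + (-25 + O)) = -4 + (-25 + 2*O) = -29 + 2*O)
k(50, -19)*(-5) = (-29 + 2*50)*(-5) = (-29 + 100)*(-5) = 71*(-5) = -355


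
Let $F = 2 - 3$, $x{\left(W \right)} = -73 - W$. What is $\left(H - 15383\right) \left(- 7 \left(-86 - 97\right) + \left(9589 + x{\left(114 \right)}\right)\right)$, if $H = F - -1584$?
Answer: $-147425400$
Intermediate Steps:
$F = -1$ ($F = 2 - 3 = -1$)
$H = 1583$ ($H = -1 - -1584 = -1 + 1584 = 1583$)
$\left(H - 15383\right) \left(- 7 \left(-86 - 97\right) + \left(9589 + x{\left(114 \right)}\right)\right) = \left(1583 - 15383\right) \left(- 7 \left(-86 - 97\right) + \left(9589 - 187\right)\right) = - 13800 \left(\left(-7\right) \left(-183\right) + \left(9589 - 187\right)\right) = - 13800 \left(1281 + \left(9589 - 187\right)\right) = - 13800 \left(1281 + 9402\right) = \left(-13800\right) 10683 = -147425400$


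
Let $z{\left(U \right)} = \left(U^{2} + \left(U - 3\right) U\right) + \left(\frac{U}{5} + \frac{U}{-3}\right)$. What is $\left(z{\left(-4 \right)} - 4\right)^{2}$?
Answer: $\frac{369664}{225} \approx 1643.0$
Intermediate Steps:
$z{\left(U \right)} = U^{2} - \frac{2 U}{15} + U \left(-3 + U\right)$ ($z{\left(U \right)} = \left(U^{2} + \left(-3 + U\right) U\right) + \left(U \frac{1}{5} + U \left(- \frac{1}{3}\right)\right) = \left(U^{2} + U \left(-3 + U\right)\right) + \left(\frac{U}{5} - \frac{U}{3}\right) = \left(U^{2} + U \left(-3 + U\right)\right) - \frac{2 U}{15} = U^{2} - \frac{2 U}{15} + U \left(-3 + U\right)$)
$\left(z{\left(-4 \right)} - 4\right)^{2} = \left(\frac{1}{15} \left(-4\right) \left(-47 + 30 \left(-4\right)\right) - 4\right)^{2} = \left(\frac{1}{15} \left(-4\right) \left(-47 - 120\right) - 4\right)^{2} = \left(\frac{1}{15} \left(-4\right) \left(-167\right) - 4\right)^{2} = \left(\frac{668}{15} - 4\right)^{2} = \left(\frac{608}{15}\right)^{2} = \frac{369664}{225}$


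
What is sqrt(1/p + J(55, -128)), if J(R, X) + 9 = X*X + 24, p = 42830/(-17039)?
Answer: sqrt(30081741770730)/42830 ≈ 128.06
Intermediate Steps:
p = -42830/17039 (p = 42830*(-1/17039) = -42830/17039 ≈ -2.5136)
J(R, X) = 15 + X**2 (J(R, X) = -9 + (X*X + 24) = -9 + (X**2 + 24) = -9 + (24 + X**2) = 15 + X**2)
sqrt(1/p + J(55, -128)) = sqrt(1/(-42830/17039) + (15 + (-128)**2)) = sqrt(-17039/42830 + (15 + 16384)) = sqrt(-17039/42830 + 16399) = sqrt(702352131/42830) = sqrt(30081741770730)/42830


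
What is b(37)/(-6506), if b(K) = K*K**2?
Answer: -50653/6506 ≈ -7.7856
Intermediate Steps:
b(K) = K**3
b(37)/(-6506) = 37**3/(-6506) = 50653*(-1/6506) = -50653/6506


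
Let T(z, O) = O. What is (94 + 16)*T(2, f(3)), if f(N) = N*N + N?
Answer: 1320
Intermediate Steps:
f(N) = N + N**2 (f(N) = N**2 + N = N + N**2)
(94 + 16)*T(2, f(3)) = (94 + 16)*(3*(1 + 3)) = 110*(3*4) = 110*12 = 1320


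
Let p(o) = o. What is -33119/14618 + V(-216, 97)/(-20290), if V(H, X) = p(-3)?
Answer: -167985164/74149805 ≈ -2.2655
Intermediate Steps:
V(H, X) = -3
-33119/14618 + V(-216, 97)/(-20290) = -33119/14618 - 3/(-20290) = -33119*1/14618 - 3*(-1/20290) = -33119/14618 + 3/20290 = -167985164/74149805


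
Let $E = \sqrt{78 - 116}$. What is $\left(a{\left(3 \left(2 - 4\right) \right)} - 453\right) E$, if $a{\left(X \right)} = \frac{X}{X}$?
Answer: $- 452 i \sqrt{38} \approx - 2786.3 i$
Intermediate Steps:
$a{\left(X \right)} = 1$
$E = i \sqrt{38}$ ($E = \sqrt{-38} = i \sqrt{38} \approx 6.1644 i$)
$\left(a{\left(3 \left(2 - 4\right) \right)} - 453\right) E = \left(1 - 453\right) i \sqrt{38} = - 452 i \sqrt{38}$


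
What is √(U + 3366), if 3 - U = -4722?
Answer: 3*√899 ≈ 89.950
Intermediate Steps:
U = 4725 (U = 3 - 1*(-4722) = 3 + 4722 = 4725)
√(U + 3366) = √(4725 + 3366) = √8091 = 3*√899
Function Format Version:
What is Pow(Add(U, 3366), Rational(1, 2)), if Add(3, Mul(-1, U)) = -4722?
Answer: Mul(3, Pow(899, Rational(1, 2))) ≈ 89.950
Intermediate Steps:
U = 4725 (U = Add(3, Mul(-1, -4722)) = Add(3, 4722) = 4725)
Pow(Add(U, 3366), Rational(1, 2)) = Pow(Add(4725, 3366), Rational(1, 2)) = Pow(8091, Rational(1, 2)) = Mul(3, Pow(899, Rational(1, 2)))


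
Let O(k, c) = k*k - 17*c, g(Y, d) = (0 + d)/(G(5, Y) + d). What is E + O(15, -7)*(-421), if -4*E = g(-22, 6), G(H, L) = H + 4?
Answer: -1448241/10 ≈ -1.4482e+5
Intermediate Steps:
G(H, L) = 4 + H
g(Y, d) = d/(9 + d) (g(Y, d) = (0 + d)/((4 + 5) + d) = d/(9 + d))
O(k, c) = k**2 - 17*c
E = -1/10 (E = -3/(2*(9 + 6)) = -3/(2*15) = -1/4*2/5 = -1/10 ≈ -0.10000)
E + O(15, -7)*(-421) = -1/10 + (15**2 - 17*(-7))*(-421) = -1/10 + (225 + 119)*(-421) = -1/10 + 344*(-421) = -1/10 - 144824 = -1448241/10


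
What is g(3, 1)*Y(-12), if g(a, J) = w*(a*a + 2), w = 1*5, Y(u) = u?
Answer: -660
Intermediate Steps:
w = 5
g(a, J) = 10 + 5*a² (g(a, J) = 5*(a*a + 2) = 5*(a² + 2) = 5*(2 + a²) = 10 + 5*a²)
g(3, 1)*Y(-12) = (10 + 5*3²)*(-12) = (10 + 5*9)*(-12) = (10 + 45)*(-12) = 55*(-12) = -660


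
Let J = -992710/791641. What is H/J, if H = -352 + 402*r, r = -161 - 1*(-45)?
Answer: 18597230372/496355 ≈ 37468.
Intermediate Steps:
J = -992710/791641 (J = -992710*1/791641 = -992710/791641 ≈ -1.2540)
r = -116 (r = -161 + 45 = -116)
H = -46984 (H = -352 + 402*(-116) = -352 - 46632 = -46984)
H/J = -46984/(-992710/791641) = -46984*(-791641/992710) = 18597230372/496355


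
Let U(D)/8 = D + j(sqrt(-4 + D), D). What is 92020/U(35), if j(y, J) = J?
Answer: 4601/28 ≈ 164.32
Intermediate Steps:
U(D) = 16*D (U(D) = 8*(D + D) = 8*(2*D) = 16*D)
92020/U(35) = 92020/((16*35)) = 92020/560 = 92020*(1/560) = 4601/28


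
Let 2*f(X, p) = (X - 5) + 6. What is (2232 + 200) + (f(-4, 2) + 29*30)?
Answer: 6601/2 ≈ 3300.5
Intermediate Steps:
f(X, p) = ½ + X/2 (f(X, p) = ((X - 5) + 6)/2 = ((-5 + X) + 6)/2 = (1 + X)/2 = ½ + X/2)
(2232 + 200) + (f(-4, 2) + 29*30) = (2232 + 200) + ((½ + (½)*(-4)) + 29*30) = 2432 + ((½ - 2) + 870) = 2432 + (-3/2 + 870) = 2432 + 1737/2 = 6601/2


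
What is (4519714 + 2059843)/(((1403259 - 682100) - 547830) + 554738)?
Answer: 6579557/728067 ≈ 9.0370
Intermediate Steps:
(4519714 + 2059843)/(((1403259 - 682100) - 547830) + 554738) = 6579557/((721159 - 547830) + 554738) = 6579557/(173329 + 554738) = 6579557/728067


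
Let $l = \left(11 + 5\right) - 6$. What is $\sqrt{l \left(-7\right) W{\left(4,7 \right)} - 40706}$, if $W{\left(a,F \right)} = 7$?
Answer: $2 i \sqrt{10299} \approx 202.97 i$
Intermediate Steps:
$l = 10$ ($l = 16 - 6 = 10$)
$\sqrt{l \left(-7\right) W{\left(4,7 \right)} - 40706} = \sqrt{10 \left(-7\right) 7 - 40706} = \sqrt{\left(-70\right) 7 - 40706} = \sqrt{-490 - 40706} = \sqrt{-41196} = 2 i \sqrt{10299}$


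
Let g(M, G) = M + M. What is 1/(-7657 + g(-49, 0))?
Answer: -1/7755 ≈ -0.00012895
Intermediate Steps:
g(M, G) = 2*M
1/(-7657 + g(-49, 0)) = 1/(-7657 + 2*(-49)) = 1/(-7657 - 98) = 1/(-7755) = -1/7755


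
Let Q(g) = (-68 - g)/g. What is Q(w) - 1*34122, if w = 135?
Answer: -4606673/135 ≈ -34124.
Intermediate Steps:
Q(g) = (-68 - g)/g
Q(w) - 1*34122 = (-68 - 1*135)/135 - 1*34122 = (-68 - 135)/135 - 34122 = (1/135)*(-203) - 34122 = -203/135 - 34122 = -4606673/135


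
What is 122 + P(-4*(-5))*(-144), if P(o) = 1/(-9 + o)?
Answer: 1198/11 ≈ 108.91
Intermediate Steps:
122 + P(-4*(-5))*(-144) = 122 - 144/(-9 - 4*(-5)) = 122 - 144/(-9 + 20) = 122 - 144/11 = 1198/11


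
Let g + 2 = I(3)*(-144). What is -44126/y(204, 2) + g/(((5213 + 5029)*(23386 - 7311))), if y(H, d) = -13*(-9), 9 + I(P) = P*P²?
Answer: -403606197911/1070160975 ≈ -377.15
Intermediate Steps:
I(P) = -9 + P³ (I(P) = -9 + P*P² = -9 + P³)
g = -2594 (g = -2 + (-9 + 3³)*(-144) = -2 + (-9 + 27)*(-144) = -2 + 18*(-144) = -2 - 2592 = -2594)
y(H, d) = 117
-44126/y(204, 2) + g/(((5213 + 5029)*(23386 - 7311))) = -44126/117 - 2594*1/((5213 + 5029)*(23386 - 7311)) = -44126*1/117 - 2594/(10242*16075) = -44126/117 - 2594/164640150 = -44126/117 - 2594*1/164640150 = -44126/117 - 1297/82320075 = -403606197911/1070160975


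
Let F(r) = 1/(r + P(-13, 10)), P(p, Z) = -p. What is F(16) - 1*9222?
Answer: -267437/29 ≈ -9222.0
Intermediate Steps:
F(r) = 1/(13 + r) (F(r) = 1/(r - 1*(-13)) = 1/(r + 13) = 1/(13 + r))
F(16) - 1*9222 = 1/(13 + 16) - 1*9222 = 1/29 - 9222 = -267437/29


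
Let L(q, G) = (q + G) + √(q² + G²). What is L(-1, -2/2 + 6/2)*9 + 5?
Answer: 14 + 9*√5 ≈ 34.125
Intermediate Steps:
L(q, G) = G + q + √(G² + q²) (L(q, G) = (G + q) + √(G² + q²) = G + q + √(G² + q²))
L(-1, -2/2 + 6/2)*9 + 5 = ((-2/2 + 6/2) - 1 + √((-2/2 + 6/2)² + (-1)²))*9 + 5 = ((-2*½ + 6*(½)) - 1 + √((-2*½ + 6*(½))² + 1))*9 + 5 = ((-1 + 3) - 1 + √((-1 + 3)² + 1))*9 + 5 = (2 - 1 + √(2² + 1))*9 + 5 = (2 - 1 + √(4 + 1))*9 + 5 = (2 - 1 + √5)*9 + 5 = (1 + √5)*9 + 5 = (9 + 9*√5) + 5 = 14 + 9*√5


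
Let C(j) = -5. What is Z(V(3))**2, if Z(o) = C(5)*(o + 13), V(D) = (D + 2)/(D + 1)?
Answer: 81225/16 ≈ 5076.6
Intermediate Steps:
V(D) = (2 + D)/(1 + D)
Z(o) = -65 - 5*o (Z(o) = -5*(o + 13) = -5*(13 + o) = -65 - 5*o)
Z(V(3))**2 = (-65 - 5*(2 + 3)/(1 + 3))**2 = (-65 - 5*5/4)**2 = (-65 - 25/4)**2 = (-285/4)**2 = 81225/16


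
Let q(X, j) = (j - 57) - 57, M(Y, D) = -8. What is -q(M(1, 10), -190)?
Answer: 304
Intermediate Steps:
q(X, j) = -114 + j (q(X, j) = (-57 + j) - 57 = -114 + j)
-q(M(1, 10), -190) = -(-114 - 190) = -1*(-304) = 304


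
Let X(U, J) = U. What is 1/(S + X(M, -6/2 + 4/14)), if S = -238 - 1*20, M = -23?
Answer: -1/281 ≈ -0.0035587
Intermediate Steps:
S = -258 (S = -238 - 20 = -258)
1/(S + X(M, -6/2 + 4/14)) = 1/(-258 - 23) = 1/(-281) = -1/281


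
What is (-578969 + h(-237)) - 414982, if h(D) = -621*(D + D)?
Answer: -699597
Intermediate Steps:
h(D) = -1242*D
(-578969 + h(-237)) - 414982 = (-578969 - 1242*(-237)) - 414982 = (-578969 + 294354) - 414982 = -284615 - 414982 = -699597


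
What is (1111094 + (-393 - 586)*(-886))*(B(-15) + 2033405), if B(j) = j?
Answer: 4023037714320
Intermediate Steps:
(1111094 + (-393 - 586)*(-886))*(B(-15) + 2033405) = (1111094 + (-393 - 586)*(-886))*(-15 + 2033405) = (1111094 - 979*(-886))*2033390 = (1111094 + 867394)*2033390 = 1978488*2033390 = 4023037714320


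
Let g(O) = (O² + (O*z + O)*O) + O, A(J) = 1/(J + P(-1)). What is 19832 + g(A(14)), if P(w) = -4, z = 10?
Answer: 991611/50 ≈ 19832.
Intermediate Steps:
A(J) = 1/(-4 + J) (A(J) = 1/(J - 4) = 1/(-4 + J))
g(O) = O + 12*O² (g(O) = (O² + (O*10 + O)*O) + O = (O² + (10*O + O)*O) + O = (O² + (11*O)*O) + O = (O² + 11*O²) + O = 12*O² + O = O + 12*O²)
19832 + g(A(14)) = 19832 + (1 + 12/(-4 + 14))/(-4 + 14) = 19832 + (1 + 12/10)/10 = 19832 + (1 + 12*(⅒))/10 = 19832 + (1 + 6/5)/10 = 19832 + (⅒)*(11/5) = 19832 + 11/50 = 991611/50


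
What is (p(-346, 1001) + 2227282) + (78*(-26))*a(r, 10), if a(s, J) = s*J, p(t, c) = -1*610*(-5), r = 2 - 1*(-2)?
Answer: 2149212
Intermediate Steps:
r = 4 (r = 2 + 2 = 4)
p(t, c) = 3050 (p(t, c) = -610*(-5) = 3050)
a(s, J) = J*s
(p(-346, 1001) + 2227282) + (78*(-26))*a(r, 10) = (3050 + 2227282) + (78*(-26))*(10*4) = 2230332 - 2028*40 = 2230332 - 81120 = 2149212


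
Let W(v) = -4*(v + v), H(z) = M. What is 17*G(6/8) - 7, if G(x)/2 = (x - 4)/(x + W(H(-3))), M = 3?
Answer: -209/93 ≈ -2.2473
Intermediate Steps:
H(z) = 3
W(v) = -8*v
G(x) = 2*(-4 + x)/(-24 + x) (G(x) = 2*((x - 4)/(x - 8*3)) = 2*((-4 + x)/(x - 24)) = 2*((-4 + x)/(-24 + x)) = 2*(-4 + x)/(-24 + x))
17*G(6/8) - 7 = 17*(2*(-4 + 6/8)/(-24 + 6/8)) - 7 = 17*(2*(-4 + 6*(⅛))/(-24 + 6*(⅛))) - 7 = 17*(2*(-4 + ¾)/(-24 + ¾)) - 7 = 17*(2*(-13/4)/(-93/4)) - 7 = 17*(2*(-4/93)*(-13/4)) - 7 = 17*(26/93) - 7 = 442/93 - 7 = -209/93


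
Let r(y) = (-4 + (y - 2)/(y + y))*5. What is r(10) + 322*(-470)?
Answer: -151358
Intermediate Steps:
r(y) = -20 + 5*(-2 + y)/(2*y) (r(y) = (-4 + (-2 + y)/((2*y)))*5 = (-4 + (-2 + y)*(1/(2*y)))*5 = (-4 + (-2 + y)/(2*y))*5 = -20 + 5*(-2 + y)/(2*y))
r(10) + 322*(-470) = (-35/2 - 5/10) + 322*(-470) = (-35/2 - 5*⅒) - 151340 = (-35/2 - ½) - 151340 = -18 - 151340 = -151358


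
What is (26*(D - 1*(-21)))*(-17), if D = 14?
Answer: -15470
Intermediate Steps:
(26*(D - 1*(-21)))*(-17) = (26*(14 - 1*(-21)))*(-17) = (26*(14 + 21))*(-17) = (26*35)*(-17) = 910*(-17) = -15470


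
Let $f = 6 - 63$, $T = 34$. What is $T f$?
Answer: $-1938$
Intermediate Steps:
$f = -57$ ($f = 6 - 63 = -57$)
$T f = 34 \left(-57\right) = -1938$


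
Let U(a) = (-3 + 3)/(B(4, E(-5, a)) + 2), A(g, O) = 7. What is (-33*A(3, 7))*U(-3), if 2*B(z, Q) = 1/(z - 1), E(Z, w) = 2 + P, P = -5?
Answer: 0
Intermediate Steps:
E(Z, w) = -3 (E(Z, w) = 2 - 5 = -3)
B(z, Q) = 1/(2*(-1 + z)) (B(z, Q) = 1/(2*(z - 1)) = 1/(2*(-1 + z)))
U(a) = 0 (U(a) = (-3 + 3)/(1/(2*(-1 + 4)) + 2) = 0/((½)/3 + 2) = 0/((½)*(⅓) + 2) = 0/(⅙ + 2) = 0/(13/6) = 0*(6/13) = 0)
(-33*A(3, 7))*U(-3) = -33*7*0 = -231*0 = 0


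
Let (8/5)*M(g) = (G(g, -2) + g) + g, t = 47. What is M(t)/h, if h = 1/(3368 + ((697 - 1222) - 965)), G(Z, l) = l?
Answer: 107985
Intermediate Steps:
M(g) = -5/4 + 5*g/4 (M(g) = 5*((-2 + g) + g)/8 = 5*(-2 + 2*g)/8 = -5/4 + 5*g/4)
h = 1/1878 (h = 1/(3368 + (-525 - 965)) = 1/(3368 - 1490) = 1/1878 ≈ 0.00053248)
M(t)/h = (-5/4 + (5/4)*47)/(1/1878) = (-5/4 + 235/4)*1878 = (115/2)*1878 = 107985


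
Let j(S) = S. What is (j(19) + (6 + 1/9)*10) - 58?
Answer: 199/9 ≈ 22.111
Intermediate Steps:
(j(19) + (6 + 1/9)*10) - 58 = (19 + (6 + 1/9)*10) - 58 = (19 + (6 + ⅑)*10) - 58 = (19 + (55/9)*10) - 58 = (19 + 550/9) - 58 = 721/9 - 58 = 199/9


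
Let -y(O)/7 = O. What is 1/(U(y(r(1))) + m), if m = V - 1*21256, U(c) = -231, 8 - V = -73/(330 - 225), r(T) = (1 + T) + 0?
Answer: -105/2255222 ≈ -4.6559e-5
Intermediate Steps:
r(T) = 1 + T
V = 913/105 (V = 8 - (-73)/(330 - 225) = 8 - (-73)/105 = 8 - 1*(-73/105) = 8 + 73/105 = 913/105 ≈ 8.6952)
y(O) = -7*O
m = -2230967/105 (m = 913/105 - 1*21256 = 913/105 - 21256 = -2230967/105 ≈ -21247.)
1/(U(y(r(1))) + m) = 1/(-231 - 2230967/105) = 1/(-2255222/105) = -105/2255222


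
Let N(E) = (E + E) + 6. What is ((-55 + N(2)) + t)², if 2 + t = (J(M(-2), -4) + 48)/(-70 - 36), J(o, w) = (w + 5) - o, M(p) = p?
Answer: 25331089/11236 ≈ 2254.5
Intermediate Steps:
J(o, w) = 5 + w - o (J(o, w) = (5 + w) - o = 5 + w - o)
N(E) = 6 + 2*E (N(E) = 2*E + 6 = 6 + 2*E)
t = -263/106 (t = -2 + ((5 - 4 - 1*(-2)) + 48)/(-70 - 36) = -2 + ((5 - 4 + 2) + 48)/(-106) = -2 + (3 + 48)*(-1/106) = -2 + 51*(-1/106) = -2 - 51/106 = -263/106 ≈ -2.4811)
((-55 + N(2)) + t)² = ((-55 + (6 + 2*2)) - 263/106)² = ((-55 + (6 + 4)) - 263/106)² = ((-55 + 10) - 263/106)² = (-45 - 263/106)² = (-5033/106)² = 25331089/11236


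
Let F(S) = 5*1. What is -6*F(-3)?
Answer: -30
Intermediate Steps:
F(S) = 5
-6*F(-3) = -6*5 = -30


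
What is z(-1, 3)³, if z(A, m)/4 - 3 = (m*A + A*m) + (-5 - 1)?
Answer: -46656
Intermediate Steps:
z(A, m) = -12 + 8*A*m (z(A, m) = 12 + 4*((m*A + A*m) + (-5 - 1)) = 12 + 4*((A*m + A*m) - 6) = 12 + 4*(2*A*m - 6) = 12 + 4*(-6 + 2*A*m) = 12 + (-24 + 8*A*m) = -12 + 8*A*m)
z(-1, 3)³ = (-12 + 8*(-1)*3)³ = (-12 - 24)³ = (-36)³ = -46656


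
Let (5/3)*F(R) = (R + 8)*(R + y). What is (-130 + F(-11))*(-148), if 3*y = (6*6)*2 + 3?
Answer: 114848/5 ≈ 22970.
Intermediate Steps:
y = 25 (y = ((6*6)*2 + 3)/3 = (36*2 + 3)/3 = (72 + 3)/3 = (1/3)*75 = 25)
F(R) = 3*(8 + R)*(25 + R)/5 (F(R) = 3*((R + 8)*(R + 25))/5 = 3*((8 + R)*(25 + R))/5 = 3*(8 + R)*(25 + R)/5)
(-130 + F(-11))*(-148) = (-130 + (120 + (3/5)*(-11)**2 + (99/5)*(-11)))*(-148) = (-130 + (120 + (3/5)*121 - 1089/5))*(-148) = (-130 + (120 + 363/5 - 1089/5))*(-148) = (-130 - 126/5)*(-148) = -776/5*(-148) = 114848/5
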